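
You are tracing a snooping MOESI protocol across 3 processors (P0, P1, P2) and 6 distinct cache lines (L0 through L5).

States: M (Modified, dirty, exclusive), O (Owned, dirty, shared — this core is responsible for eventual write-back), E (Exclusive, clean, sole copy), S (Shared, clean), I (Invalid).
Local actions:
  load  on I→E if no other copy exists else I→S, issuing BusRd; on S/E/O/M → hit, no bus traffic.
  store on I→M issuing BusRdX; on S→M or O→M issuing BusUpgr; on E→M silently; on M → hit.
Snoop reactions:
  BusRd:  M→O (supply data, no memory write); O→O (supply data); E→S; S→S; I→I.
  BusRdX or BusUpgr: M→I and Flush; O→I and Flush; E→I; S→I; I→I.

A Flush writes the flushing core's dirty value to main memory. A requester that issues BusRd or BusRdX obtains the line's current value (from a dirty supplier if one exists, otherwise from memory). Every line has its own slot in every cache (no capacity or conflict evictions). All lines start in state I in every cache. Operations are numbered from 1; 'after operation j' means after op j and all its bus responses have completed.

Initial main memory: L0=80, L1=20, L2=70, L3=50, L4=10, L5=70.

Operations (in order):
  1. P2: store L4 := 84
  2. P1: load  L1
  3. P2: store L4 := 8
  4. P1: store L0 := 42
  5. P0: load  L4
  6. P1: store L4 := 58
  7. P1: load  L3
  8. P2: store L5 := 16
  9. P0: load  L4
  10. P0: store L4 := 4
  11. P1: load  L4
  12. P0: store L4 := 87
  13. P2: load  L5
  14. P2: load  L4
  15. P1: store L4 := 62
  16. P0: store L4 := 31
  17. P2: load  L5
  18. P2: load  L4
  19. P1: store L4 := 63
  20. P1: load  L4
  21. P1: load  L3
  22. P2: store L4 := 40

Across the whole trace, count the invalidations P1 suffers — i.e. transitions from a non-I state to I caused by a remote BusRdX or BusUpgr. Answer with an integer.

step 1: P2: store L4 := 84  ⟶  IIM  (L4)  txn=BusRdX  M[L4]=10
step 2: P1: load  L1  ⟶  IEI  (L1)  txn=BusRd  M[L1]=20
step 3: P2: store L4 := 8  ⟶  IIM  (L4)  txn=∅  M[L4]=10
step 4: P1: store L0 := 42  ⟶  IMI  (L0)  txn=BusRdX  M[L0]=80
step 5: P0: load  L4  ⟶  SIO  (L4)  txn=BusRd  M[L4]=10
step 6: P1: store L4 := 58  ⟶  IMI  (L4)  txn=BusRdX+Flush  M[L4]=8
step 7: P1: load  L3  ⟶  IEI  (L3)  txn=BusRd  M[L3]=50
step 8: P2: store L5 := 16  ⟶  IIM  (L5)  txn=BusRdX  M[L5]=70
step 9: P0: load  L4  ⟶  SOI  (L4)  txn=BusRd  M[L4]=8
step 10: P0: store L4 := 4  ⟶  MII  (L4)  txn=BusUpgr+Flush  M[L4]=58
step 11: P1: load  L4  ⟶  OSI  (L4)  txn=BusRd  M[L4]=58
step 12: P0: store L4 := 87  ⟶  MII  (L4)  txn=BusUpgr  M[L4]=58
step 13: P2: load  L5  ⟶  IIM  (L5)  txn=∅  M[L5]=70
step 14: P2: load  L4  ⟶  OIS  (L4)  txn=BusRd  M[L4]=58
step 15: P1: store L4 := 62  ⟶  IMI  (L4)  txn=BusRdX+Flush  M[L4]=87
step 16: P0: store L4 := 31  ⟶  MII  (L4)  txn=BusRdX+Flush  M[L4]=62
step 17: P2: load  L5  ⟶  IIM  (L5)  txn=∅  M[L5]=70
step 18: P2: load  L4  ⟶  OIS  (L4)  txn=BusRd  M[L4]=62
step 19: P1: store L4 := 63  ⟶  IMI  (L4)  txn=BusRdX+Flush  M[L4]=31
step 20: P1: load  L4  ⟶  IMI  (L4)  txn=∅  M[L4]=31
step 21: P1: load  L3  ⟶  IEI  (L3)  txn=∅  M[L3]=50
step 22: P2: store L4 := 40  ⟶  IIM  (L4)  txn=BusRdX+Flush  M[L4]=63

invalidations = 4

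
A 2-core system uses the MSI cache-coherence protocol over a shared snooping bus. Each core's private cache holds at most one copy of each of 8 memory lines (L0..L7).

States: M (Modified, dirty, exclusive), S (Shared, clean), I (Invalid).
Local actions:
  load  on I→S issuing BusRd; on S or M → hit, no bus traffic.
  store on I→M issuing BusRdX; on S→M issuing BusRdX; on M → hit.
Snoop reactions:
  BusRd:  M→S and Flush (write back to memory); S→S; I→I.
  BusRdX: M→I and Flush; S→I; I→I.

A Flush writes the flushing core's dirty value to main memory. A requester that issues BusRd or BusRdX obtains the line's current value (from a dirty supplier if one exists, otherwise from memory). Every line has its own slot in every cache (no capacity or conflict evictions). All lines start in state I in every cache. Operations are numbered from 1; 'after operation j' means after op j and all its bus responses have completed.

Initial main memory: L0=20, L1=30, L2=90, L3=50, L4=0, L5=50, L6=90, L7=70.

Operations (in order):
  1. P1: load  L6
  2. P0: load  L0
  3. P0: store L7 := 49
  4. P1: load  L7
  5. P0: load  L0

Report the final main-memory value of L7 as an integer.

1. P1: load  L6  bus=[BusRd]  L6: P0=I P1=S  mem[L6]=90
2. P0: load  L0  bus=[BusRd]  L0: P0=S P1=I  mem[L0]=20
3. P0: store L7 := 49  bus=[BusRdX]  L7: P0=M P1=I  mem[L7]=70
4. P1: load  L7  bus=[BusRd,Flush]  L7: P0=S P1=S  mem[L7]=49
5. P0: load  L0  bus=[-]  L0: P0=S P1=I  mem[L0]=20

memory[L7] = 49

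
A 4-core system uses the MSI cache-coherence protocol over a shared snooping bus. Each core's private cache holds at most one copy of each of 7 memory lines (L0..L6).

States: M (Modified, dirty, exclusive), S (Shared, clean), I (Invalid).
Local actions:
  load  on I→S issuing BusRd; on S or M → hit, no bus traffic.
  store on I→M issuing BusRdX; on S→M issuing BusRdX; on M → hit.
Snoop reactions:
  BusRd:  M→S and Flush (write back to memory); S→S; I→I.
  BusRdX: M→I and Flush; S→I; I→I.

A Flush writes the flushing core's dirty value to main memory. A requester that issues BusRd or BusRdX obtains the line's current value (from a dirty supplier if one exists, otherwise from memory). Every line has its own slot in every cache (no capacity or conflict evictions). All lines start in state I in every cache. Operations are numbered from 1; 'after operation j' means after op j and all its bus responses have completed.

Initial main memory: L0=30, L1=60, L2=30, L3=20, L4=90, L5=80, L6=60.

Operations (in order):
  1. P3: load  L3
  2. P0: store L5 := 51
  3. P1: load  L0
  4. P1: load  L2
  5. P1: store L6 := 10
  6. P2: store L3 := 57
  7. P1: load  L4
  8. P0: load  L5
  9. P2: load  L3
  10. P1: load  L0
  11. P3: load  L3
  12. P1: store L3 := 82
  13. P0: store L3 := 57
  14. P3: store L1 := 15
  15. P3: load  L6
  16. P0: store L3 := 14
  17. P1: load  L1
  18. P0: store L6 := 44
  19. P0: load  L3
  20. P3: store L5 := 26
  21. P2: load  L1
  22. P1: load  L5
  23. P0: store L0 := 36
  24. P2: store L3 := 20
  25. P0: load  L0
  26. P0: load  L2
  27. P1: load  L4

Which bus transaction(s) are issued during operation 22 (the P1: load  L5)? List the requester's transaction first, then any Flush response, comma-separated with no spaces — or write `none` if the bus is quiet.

bus = BusRd,Flush

step 1: P3: load  L3  ⟶  IIIS  (L3)  txn=BusRd  M[L3]=20
step 2: P0: store L5 := 51  ⟶  MIII  (L5)  txn=BusRdX  M[L5]=80
step 3: P1: load  L0  ⟶  ISII  (L0)  txn=BusRd  M[L0]=30
step 4: P1: load  L2  ⟶  ISII  (L2)  txn=BusRd  M[L2]=30
step 5: P1: store L6 := 10  ⟶  IMII  (L6)  txn=BusRdX  M[L6]=60
step 6: P2: store L3 := 57  ⟶  IIMI  (L3)  txn=BusRdX  M[L3]=20
step 7: P1: load  L4  ⟶  ISII  (L4)  txn=BusRd  M[L4]=90
step 8: P0: load  L5  ⟶  MIII  (L5)  txn=∅  M[L5]=80
step 9: P2: load  L3  ⟶  IIMI  (L3)  txn=∅  M[L3]=20
step 10: P1: load  L0  ⟶  ISII  (L0)  txn=∅  M[L0]=30
step 11: P3: load  L3  ⟶  IISS  (L3)  txn=BusRd+Flush  M[L3]=57
step 12: P1: store L3 := 82  ⟶  IMII  (L3)  txn=BusRdX  M[L3]=57
step 13: P0: store L3 := 57  ⟶  MIII  (L3)  txn=BusRdX+Flush  M[L3]=82
step 14: P3: store L1 := 15  ⟶  IIIM  (L1)  txn=BusRdX  M[L1]=60
step 15: P3: load  L6  ⟶  ISIS  (L6)  txn=BusRd+Flush  M[L6]=10
step 16: P0: store L3 := 14  ⟶  MIII  (L3)  txn=∅  M[L3]=82
step 17: P1: load  L1  ⟶  ISIS  (L1)  txn=BusRd+Flush  M[L1]=15
step 18: P0: store L6 := 44  ⟶  MIII  (L6)  txn=BusRdX  M[L6]=10
step 19: P0: load  L3  ⟶  MIII  (L3)  txn=∅  M[L3]=82
step 20: P3: store L5 := 26  ⟶  IIIM  (L5)  txn=BusRdX+Flush  M[L5]=51
step 21: P2: load  L1  ⟶  ISSS  (L1)  txn=BusRd  M[L1]=15
step 22: P1: load  L5  ⟶  ISIS  (L5)  txn=BusRd+Flush  M[L5]=26
step 23: P0: store L0 := 36  ⟶  MIII  (L0)  txn=BusRdX  M[L0]=30
step 24: P2: store L3 := 20  ⟶  IIMI  (L3)  txn=BusRdX+Flush  M[L3]=14
step 25: P0: load  L0  ⟶  MIII  (L0)  txn=∅  M[L0]=30
step 26: P0: load  L2  ⟶  SSII  (L2)  txn=BusRd  M[L2]=30
step 27: P1: load  L4  ⟶  ISII  (L4)  txn=∅  M[L4]=90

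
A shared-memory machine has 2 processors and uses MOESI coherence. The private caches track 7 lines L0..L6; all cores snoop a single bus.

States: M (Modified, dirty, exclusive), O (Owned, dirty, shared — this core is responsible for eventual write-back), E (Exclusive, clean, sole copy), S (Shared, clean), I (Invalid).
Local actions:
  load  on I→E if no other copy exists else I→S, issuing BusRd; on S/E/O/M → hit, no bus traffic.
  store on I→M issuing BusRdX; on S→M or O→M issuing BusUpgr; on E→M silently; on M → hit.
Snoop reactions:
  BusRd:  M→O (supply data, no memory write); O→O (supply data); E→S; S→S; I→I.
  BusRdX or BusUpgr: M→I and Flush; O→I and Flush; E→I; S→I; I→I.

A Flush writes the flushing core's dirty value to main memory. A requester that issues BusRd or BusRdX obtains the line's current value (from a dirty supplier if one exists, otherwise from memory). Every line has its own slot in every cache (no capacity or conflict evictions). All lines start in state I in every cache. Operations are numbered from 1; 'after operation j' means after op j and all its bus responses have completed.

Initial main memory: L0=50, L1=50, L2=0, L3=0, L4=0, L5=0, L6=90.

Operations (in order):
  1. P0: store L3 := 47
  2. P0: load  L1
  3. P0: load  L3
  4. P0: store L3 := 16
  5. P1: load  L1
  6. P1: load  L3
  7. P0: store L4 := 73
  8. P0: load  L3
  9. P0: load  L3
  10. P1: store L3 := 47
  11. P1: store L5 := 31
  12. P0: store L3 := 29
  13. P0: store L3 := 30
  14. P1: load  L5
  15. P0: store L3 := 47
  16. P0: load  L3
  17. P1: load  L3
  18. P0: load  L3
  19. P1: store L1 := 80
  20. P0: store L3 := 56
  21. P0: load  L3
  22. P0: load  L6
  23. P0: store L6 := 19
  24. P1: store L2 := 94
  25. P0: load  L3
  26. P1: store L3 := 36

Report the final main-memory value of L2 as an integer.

1. P0: store L3 := 47  bus=[BusRdX]  L3: P0=M P1=I  mem[L3]=0
2. P0: load  L1  bus=[BusRd]  L1: P0=E P1=I  mem[L1]=50
3. P0: load  L3  bus=[-]  L3: P0=M P1=I  mem[L3]=0
4. P0: store L3 := 16  bus=[-]  L3: P0=M P1=I  mem[L3]=0
5. P1: load  L1  bus=[BusRd]  L1: P0=S P1=S  mem[L1]=50
6. P1: load  L3  bus=[BusRd]  L3: P0=O P1=S  mem[L3]=0
7. P0: store L4 := 73  bus=[BusRdX]  L4: P0=M P1=I  mem[L4]=0
8. P0: load  L3  bus=[-]  L3: P0=O P1=S  mem[L3]=0
9. P0: load  L3  bus=[-]  L3: P0=O P1=S  mem[L3]=0
10. P1: store L3 := 47  bus=[BusUpgr,Flush]  L3: P0=I P1=M  mem[L3]=16
11. P1: store L5 := 31  bus=[BusRdX]  L5: P0=I P1=M  mem[L5]=0
12. P0: store L3 := 29  bus=[BusRdX,Flush]  L3: P0=M P1=I  mem[L3]=47
13. P0: store L3 := 30  bus=[-]  L3: P0=M P1=I  mem[L3]=47
14. P1: load  L5  bus=[-]  L5: P0=I P1=M  mem[L5]=0
15. P0: store L3 := 47  bus=[-]  L3: P0=M P1=I  mem[L3]=47
16. P0: load  L3  bus=[-]  L3: P0=M P1=I  mem[L3]=47
17. P1: load  L3  bus=[BusRd]  L3: P0=O P1=S  mem[L3]=47
18. P0: load  L3  bus=[-]  L3: P0=O P1=S  mem[L3]=47
19. P1: store L1 := 80  bus=[BusUpgr]  L1: P0=I P1=M  mem[L1]=50
20. P0: store L3 := 56  bus=[BusUpgr]  L3: P0=M P1=I  mem[L3]=47
21. P0: load  L3  bus=[-]  L3: P0=M P1=I  mem[L3]=47
22. P0: load  L6  bus=[BusRd]  L6: P0=E P1=I  mem[L6]=90
23. P0: store L6 := 19  bus=[-]  L6: P0=M P1=I  mem[L6]=90
24. P1: store L2 := 94  bus=[BusRdX]  L2: P0=I P1=M  mem[L2]=0
25. P0: load  L3  bus=[-]  L3: P0=M P1=I  mem[L3]=47
26. P1: store L3 := 36  bus=[BusRdX,Flush]  L3: P0=I P1=M  mem[L3]=56

memory[L2] = 0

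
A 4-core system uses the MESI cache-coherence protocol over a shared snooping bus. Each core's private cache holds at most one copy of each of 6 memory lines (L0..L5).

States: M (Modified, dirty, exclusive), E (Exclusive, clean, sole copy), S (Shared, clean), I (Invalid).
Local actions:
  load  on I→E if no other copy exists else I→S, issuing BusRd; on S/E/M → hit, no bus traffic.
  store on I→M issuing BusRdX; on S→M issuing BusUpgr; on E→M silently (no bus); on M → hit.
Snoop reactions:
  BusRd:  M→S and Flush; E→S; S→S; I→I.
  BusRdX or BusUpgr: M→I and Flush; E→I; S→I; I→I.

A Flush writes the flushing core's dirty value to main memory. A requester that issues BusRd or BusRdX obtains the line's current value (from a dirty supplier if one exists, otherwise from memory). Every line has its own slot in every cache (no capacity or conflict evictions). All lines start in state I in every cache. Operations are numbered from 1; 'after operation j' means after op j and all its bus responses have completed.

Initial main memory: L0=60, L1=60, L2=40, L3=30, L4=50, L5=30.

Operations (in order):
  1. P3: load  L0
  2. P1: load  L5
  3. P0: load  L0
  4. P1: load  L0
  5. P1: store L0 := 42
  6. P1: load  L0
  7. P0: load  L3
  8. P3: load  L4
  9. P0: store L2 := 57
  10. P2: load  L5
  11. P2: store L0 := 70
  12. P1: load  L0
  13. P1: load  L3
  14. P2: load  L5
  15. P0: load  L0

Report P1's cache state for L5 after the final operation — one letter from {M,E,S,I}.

state = S

step 1: P3: load  L0  ⟶  IIIE  (L0)  txn=BusRd  M[L0]=60
step 2: P1: load  L5  ⟶  IEII  (L5)  txn=BusRd  M[L5]=30
step 3: P0: load  L0  ⟶  SIIS  (L0)  txn=BusRd  M[L0]=60
step 4: P1: load  L0  ⟶  SSIS  (L0)  txn=BusRd  M[L0]=60
step 5: P1: store L0 := 42  ⟶  IMII  (L0)  txn=BusUpgr  M[L0]=60
step 6: P1: load  L0  ⟶  IMII  (L0)  txn=∅  M[L0]=60
step 7: P0: load  L3  ⟶  EIII  (L3)  txn=BusRd  M[L3]=30
step 8: P3: load  L4  ⟶  IIIE  (L4)  txn=BusRd  M[L4]=50
step 9: P0: store L2 := 57  ⟶  MIII  (L2)  txn=BusRdX  M[L2]=40
step 10: P2: load  L5  ⟶  ISSI  (L5)  txn=BusRd  M[L5]=30
step 11: P2: store L0 := 70  ⟶  IIMI  (L0)  txn=BusRdX+Flush  M[L0]=42
step 12: P1: load  L0  ⟶  ISSI  (L0)  txn=BusRd+Flush  M[L0]=70
step 13: P1: load  L3  ⟶  SSII  (L3)  txn=BusRd  M[L3]=30
step 14: P2: load  L5  ⟶  ISSI  (L5)  txn=∅  M[L5]=30
step 15: P0: load  L0  ⟶  SSSI  (L0)  txn=BusRd  M[L0]=70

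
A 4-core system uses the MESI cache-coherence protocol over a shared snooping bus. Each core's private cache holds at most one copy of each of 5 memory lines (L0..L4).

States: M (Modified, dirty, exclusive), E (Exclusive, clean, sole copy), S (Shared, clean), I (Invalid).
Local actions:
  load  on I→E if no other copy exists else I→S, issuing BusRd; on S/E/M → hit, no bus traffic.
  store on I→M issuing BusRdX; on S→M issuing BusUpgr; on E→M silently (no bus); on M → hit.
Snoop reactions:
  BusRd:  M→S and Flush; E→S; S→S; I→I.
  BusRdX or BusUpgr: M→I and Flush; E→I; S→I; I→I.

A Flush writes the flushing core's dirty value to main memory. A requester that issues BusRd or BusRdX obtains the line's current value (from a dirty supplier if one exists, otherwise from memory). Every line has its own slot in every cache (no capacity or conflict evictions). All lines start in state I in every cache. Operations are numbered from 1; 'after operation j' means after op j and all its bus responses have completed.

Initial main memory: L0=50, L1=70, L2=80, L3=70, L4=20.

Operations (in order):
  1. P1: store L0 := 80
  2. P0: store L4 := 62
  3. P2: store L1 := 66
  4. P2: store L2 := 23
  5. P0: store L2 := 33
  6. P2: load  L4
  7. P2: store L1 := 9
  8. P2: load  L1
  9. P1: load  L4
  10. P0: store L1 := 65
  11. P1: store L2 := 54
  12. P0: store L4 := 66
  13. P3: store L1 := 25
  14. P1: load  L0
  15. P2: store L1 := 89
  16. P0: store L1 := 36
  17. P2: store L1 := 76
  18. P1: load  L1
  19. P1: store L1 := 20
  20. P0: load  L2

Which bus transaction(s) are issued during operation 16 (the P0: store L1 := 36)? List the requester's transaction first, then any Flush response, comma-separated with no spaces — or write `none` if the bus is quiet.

bus = BusRdX,Flush

[1] P1: store L0 := 80 | P0:I, P1:M(80), P2:I, P3:I | bus: BusRdX
[2] P0: store L4 := 62 | P0:M(62), P1:I, P2:I, P3:I | bus: BusRdX
[3] P2: store L1 := 66 | P0:I, P1:I, P2:M(66), P3:I | bus: BusRdX
[4] P2: store L2 := 23 | P0:I, P1:I, P2:M(23), P3:I | bus: BusRdX
[5] P0: store L2 := 33 | P0:M(33), P1:I, P2:I, P3:I | bus: BusRdX,Flush
[6] P2: load  L4 | P0:S(62), P1:I, P2:S(62), P3:I | bus: BusRd,Flush
[7] P2: store L1 := 9 | P0:I, P1:I, P2:M(9), P3:I | bus: none
[8] P2: load  L1 | P0:I, P1:I, P2:M(9), P3:I | bus: none
[9] P1: load  L4 | P0:S(62), P1:S(62), P2:S(62), P3:I | bus: BusRd
[10] P0: store L1 := 65 | P0:M(65), P1:I, P2:I, P3:I | bus: BusRdX,Flush
[11] P1: store L2 := 54 | P0:I, P1:M(54), P2:I, P3:I | bus: BusRdX,Flush
[12] P0: store L4 := 66 | P0:M(66), P1:I, P2:I, P3:I | bus: BusUpgr
[13] P3: store L1 := 25 | P0:I, P1:I, P2:I, P3:M(25) | bus: BusRdX,Flush
[14] P1: load  L0 | P0:I, P1:M(80), P2:I, P3:I | bus: none
[15] P2: store L1 := 89 | P0:I, P1:I, P2:M(89), P3:I | bus: BusRdX,Flush
[16] P0: store L1 := 36 | P0:M(36), P1:I, P2:I, P3:I | bus: BusRdX,Flush
[17] P2: store L1 := 76 | P0:I, P1:I, P2:M(76), P3:I | bus: BusRdX,Flush
[18] P1: load  L1 | P0:I, P1:S(76), P2:S(76), P3:I | bus: BusRd,Flush
[19] P1: store L1 := 20 | P0:I, P1:M(20), P2:I, P3:I | bus: BusUpgr
[20] P0: load  L2 | P0:S(54), P1:S(54), P2:I, P3:I | bus: BusRd,Flush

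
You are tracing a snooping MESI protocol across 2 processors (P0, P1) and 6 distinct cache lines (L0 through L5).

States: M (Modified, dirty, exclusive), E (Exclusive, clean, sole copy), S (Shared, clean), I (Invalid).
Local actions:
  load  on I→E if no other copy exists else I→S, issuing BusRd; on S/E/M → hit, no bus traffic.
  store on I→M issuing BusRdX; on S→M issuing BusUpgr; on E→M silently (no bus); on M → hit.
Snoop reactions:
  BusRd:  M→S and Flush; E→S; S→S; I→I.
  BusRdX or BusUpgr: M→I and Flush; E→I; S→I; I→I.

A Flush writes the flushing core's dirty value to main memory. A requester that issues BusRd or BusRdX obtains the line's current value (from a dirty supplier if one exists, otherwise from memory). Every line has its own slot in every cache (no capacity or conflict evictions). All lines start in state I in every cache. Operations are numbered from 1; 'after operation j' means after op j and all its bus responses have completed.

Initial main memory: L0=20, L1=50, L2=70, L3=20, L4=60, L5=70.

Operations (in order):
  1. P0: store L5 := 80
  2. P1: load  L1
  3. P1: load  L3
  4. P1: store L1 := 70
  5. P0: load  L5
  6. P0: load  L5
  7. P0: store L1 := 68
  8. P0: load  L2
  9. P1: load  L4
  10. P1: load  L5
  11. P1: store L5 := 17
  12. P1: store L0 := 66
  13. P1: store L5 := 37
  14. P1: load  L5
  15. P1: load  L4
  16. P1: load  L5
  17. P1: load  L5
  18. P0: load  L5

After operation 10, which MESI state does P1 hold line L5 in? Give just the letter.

[1] P0: store L5 := 80 | P0:M(80), P1:I | bus: BusRdX
[2] P1: load  L1 | P0:I, P1:E(50) | bus: BusRd
[3] P1: load  L3 | P0:I, P1:E(20) | bus: BusRd
[4] P1: store L1 := 70 | P0:I, P1:M(70) | bus: none
[5] P0: load  L5 | P0:M(80), P1:I | bus: none
[6] P0: load  L5 | P0:M(80), P1:I | bus: none
[7] P0: store L1 := 68 | P0:M(68), P1:I | bus: BusRdX,Flush
[8] P0: load  L2 | P0:E(70), P1:I | bus: BusRd
[9] P1: load  L4 | P0:I, P1:E(60) | bus: BusRd
[10] P1: load  L5 | P0:S(80), P1:S(80) | bus: BusRd,Flush
[11] P1: store L5 := 17 | P0:I, P1:M(17) | bus: BusUpgr
[12] P1: store L0 := 66 | P0:I, P1:M(66) | bus: BusRdX
[13] P1: store L5 := 37 | P0:I, P1:M(37) | bus: none
[14] P1: load  L5 | P0:I, P1:M(37) | bus: none
[15] P1: load  L4 | P0:I, P1:E(60) | bus: none
[16] P1: load  L5 | P0:I, P1:M(37) | bus: none
[17] P1: load  L5 | P0:I, P1:M(37) | bus: none
[18] P0: load  L5 | P0:S(37), P1:S(37) | bus: BusRd,Flush

state = S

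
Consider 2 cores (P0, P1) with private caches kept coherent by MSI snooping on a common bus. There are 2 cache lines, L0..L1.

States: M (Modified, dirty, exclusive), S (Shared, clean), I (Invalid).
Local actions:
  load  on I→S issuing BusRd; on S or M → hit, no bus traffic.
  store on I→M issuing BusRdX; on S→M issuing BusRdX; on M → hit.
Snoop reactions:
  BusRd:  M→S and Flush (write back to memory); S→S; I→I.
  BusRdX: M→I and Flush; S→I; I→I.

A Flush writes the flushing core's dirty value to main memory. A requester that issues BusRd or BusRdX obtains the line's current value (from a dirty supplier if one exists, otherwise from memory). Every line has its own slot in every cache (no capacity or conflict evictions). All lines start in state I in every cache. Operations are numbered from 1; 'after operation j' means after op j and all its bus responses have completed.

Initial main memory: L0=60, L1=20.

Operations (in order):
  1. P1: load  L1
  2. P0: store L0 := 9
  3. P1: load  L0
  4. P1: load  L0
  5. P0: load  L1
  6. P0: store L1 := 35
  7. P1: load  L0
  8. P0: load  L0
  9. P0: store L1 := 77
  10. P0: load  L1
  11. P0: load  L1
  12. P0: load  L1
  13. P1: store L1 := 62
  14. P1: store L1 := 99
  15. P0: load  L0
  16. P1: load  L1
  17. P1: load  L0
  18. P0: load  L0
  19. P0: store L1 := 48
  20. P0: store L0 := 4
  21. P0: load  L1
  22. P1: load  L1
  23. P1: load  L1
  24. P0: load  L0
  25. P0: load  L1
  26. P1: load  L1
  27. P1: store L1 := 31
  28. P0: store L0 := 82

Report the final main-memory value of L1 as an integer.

memory[L1] = 48

[1] P1: load  L1 | P0:I, P1:S(20) | bus: BusRd
[2] P0: store L0 := 9 | P0:M(9), P1:I | bus: BusRdX
[3] P1: load  L0 | P0:S(9), P1:S(9) | bus: BusRd,Flush
[4] P1: load  L0 | P0:S(9), P1:S(9) | bus: none
[5] P0: load  L1 | P0:S(20), P1:S(20) | bus: BusRd
[6] P0: store L1 := 35 | P0:M(35), P1:I | bus: BusRdX
[7] P1: load  L0 | P0:S(9), P1:S(9) | bus: none
[8] P0: load  L0 | P0:S(9), P1:S(9) | bus: none
[9] P0: store L1 := 77 | P0:M(77), P1:I | bus: none
[10] P0: load  L1 | P0:M(77), P1:I | bus: none
[11] P0: load  L1 | P0:M(77), P1:I | bus: none
[12] P0: load  L1 | P0:M(77), P1:I | bus: none
[13] P1: store L1 := 62 | P0:I, P1:M(62) | bus: BusRdX,Flush
[14] P1: store L1 := 99 | P0:I, P1:M(99) | bus: none
[15] P0: load  L0 | P0:S(9), P1:S(9) | bus: none
[16] P1: load  L1 | P0:I, P1:M(99) | bus: none
[17] P1: load  L0 | P0:S(9), P1:S(9) | bus: none
[18] P0: load  L0 | P0:S(9), P1:S(9) | bus: none
[19] P0: store L1 := 48 | P0:M(48), P1:I | bus: BusRdX,Flush
[20] P0: store L0 := 4 | P0:M(4), P1:I | bus: BusRdX
[21] P0: load  L1 | P0:M(48), P1:I | bus: none
[22] P1: load  L1 | P0:S(48), P1:S(48) | bus: BusRd,Flush
[23] P1: load  L1 | P0:S(48), P1:S(48) | bus: none
[24] P0: load  L0 | P0:M(4), P1:I | bus: none
[25] P0: load  L1 | P0:S(48), P1:S(48) | bus: none
[26] P1: load  L1 | P0:S(48), P1:S(48) | bus: none
[27] P1: store L1 := 31 | P0:I, P1:M(31) | bus: BusRdX
[28] P0: store L0 := 82 | P0:M(82), P1:I | bus: none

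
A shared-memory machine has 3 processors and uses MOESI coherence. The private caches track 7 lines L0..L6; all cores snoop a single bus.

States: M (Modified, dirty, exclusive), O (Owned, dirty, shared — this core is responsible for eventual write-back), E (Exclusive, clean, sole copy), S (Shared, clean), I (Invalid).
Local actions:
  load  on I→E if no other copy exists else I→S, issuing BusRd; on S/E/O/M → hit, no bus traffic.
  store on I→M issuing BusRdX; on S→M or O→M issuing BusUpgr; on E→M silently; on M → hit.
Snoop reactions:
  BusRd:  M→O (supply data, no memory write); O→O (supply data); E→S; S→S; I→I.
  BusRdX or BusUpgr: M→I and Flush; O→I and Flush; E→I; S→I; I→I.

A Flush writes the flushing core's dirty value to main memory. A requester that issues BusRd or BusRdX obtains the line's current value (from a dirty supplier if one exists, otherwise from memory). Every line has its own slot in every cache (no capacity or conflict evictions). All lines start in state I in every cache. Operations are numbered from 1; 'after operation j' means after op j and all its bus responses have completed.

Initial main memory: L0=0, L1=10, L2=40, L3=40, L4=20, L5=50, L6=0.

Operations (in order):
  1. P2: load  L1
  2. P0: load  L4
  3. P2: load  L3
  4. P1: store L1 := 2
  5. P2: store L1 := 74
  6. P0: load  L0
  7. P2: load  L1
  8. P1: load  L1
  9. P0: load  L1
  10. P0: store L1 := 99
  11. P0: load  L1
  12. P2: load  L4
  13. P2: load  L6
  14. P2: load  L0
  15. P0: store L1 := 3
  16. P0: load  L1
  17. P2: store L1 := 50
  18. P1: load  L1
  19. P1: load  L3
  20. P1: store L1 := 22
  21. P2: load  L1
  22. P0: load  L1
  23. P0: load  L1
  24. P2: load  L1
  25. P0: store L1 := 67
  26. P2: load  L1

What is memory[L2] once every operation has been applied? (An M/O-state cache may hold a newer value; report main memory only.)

memory[L2] = 40

  op1 P2: load  L1 → I/I/E on L1; bus BusRd; mem=10
  op2 P0: load  L4 → E/I/I on L4; bus BusRd; mem=20
  op3 P2: load  L3 → I/I/E on L3; bus BusRd; mem=40
  op4 P1: store L1 := 2 → I/M/I on L1; bus BusRdX; mem=10
  op5 P2: store L1 := 74 → I/I/M on L1; bus BusRdX Flush; mem=2
  op6 P0: load  L0 → E/I/I on L0; bus BusRd; mem=0
  op7 P2: load  L1 → I/I/M on L1; bus (none); mem=2
  op8 P1: load  L1 → I/S/O on L1; bus BusRd; mem=2
  op9 P0: load  L1 → S/S/O on L1; bus BusRd; mem=2
  op10 P0: store L1 := 99 → M/I/I on L1; bus BusUpgr Flush; mem=74
  op11 P0: load  L1 → M/I/I on L1; bus (none); mem=74
  op12 P2: load  L4 → S/I/S on L4; bus BusRd; mem=20
  op13 P2: load  L6 → I/I/E on L6; bus BusRd; mem=0
  op14 P2: load  L0 → S/I/S on L0; bus BusRd; mem=0
  op15 P0: store L1 := 3 → M/I/I on L1; bus (none); mem=74
  op16 P0: load  L1 → M/I/I on L1; bus (none); mem=74
  op17 P2: store L1 := 50 → I/I/M on L1; bus BusRdX Flush; mem=3
  op18 P1: load  L1 → I/S/O on L1; bus BusRd; mem=3
  op19 P1: load  L3 → I/S/S on L3; bus BusRd; mem=40
  op20 P1: store L1 := 22 → I/M/I on L1; bus BusUpgr Flush; mem=50
  op21 P2: load  L1 → I/O/S on L1; bus BusRd; mem=50
  op22 P0: load  L1 → S/O/S on L1; bus BusRd; mem=50
  op23 P0: load  L1 → S/O/S on L1; bus (none); mem=50
  op24 P2: load  L1 → S/O/S on L1; bus (none); mem=50
  op25 P0: store L1 := 67 → M/I/I on L1; bus BusUpgr Flush; mem=22
  op26 P2: load  L1 → O/I/S on L1; bus BusRd; mem=22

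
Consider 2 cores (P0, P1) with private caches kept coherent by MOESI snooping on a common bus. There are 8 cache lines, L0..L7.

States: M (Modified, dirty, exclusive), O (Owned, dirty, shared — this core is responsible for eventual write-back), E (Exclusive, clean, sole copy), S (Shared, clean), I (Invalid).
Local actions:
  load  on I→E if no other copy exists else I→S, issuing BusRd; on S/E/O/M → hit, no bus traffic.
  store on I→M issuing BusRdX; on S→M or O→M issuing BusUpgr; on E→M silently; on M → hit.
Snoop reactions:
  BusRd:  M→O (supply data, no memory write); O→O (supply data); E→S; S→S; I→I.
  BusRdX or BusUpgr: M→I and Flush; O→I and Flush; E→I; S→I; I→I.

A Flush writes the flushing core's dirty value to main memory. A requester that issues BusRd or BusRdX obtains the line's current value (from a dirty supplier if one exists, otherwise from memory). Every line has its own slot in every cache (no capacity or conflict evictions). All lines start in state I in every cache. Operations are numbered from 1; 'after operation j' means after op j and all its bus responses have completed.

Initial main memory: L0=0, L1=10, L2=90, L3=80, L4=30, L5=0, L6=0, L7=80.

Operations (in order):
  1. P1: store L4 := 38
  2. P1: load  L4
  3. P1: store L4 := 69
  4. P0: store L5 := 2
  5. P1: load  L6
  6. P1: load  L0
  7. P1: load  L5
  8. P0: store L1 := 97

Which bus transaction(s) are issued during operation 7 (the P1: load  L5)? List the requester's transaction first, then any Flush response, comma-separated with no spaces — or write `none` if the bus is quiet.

bus = BusRd

  op1 P1: store L4 := 38 → I/M on L4; bus BusRdX; mem=30
  op2 P1: load  L4 → I/M on L4; bus (none); mem=30
  op3 P1: store L4 := 69 → I/M on L4; bus (none); mem=30
  op4 P0: store L5 := 2 → M/I on L5; bus BusRdX; mem=0
  op5 P1: load  L6 → I/E on L6; bus BusRd; mem=0
  op6 P1: load  L0 → I/E on L0; bus BusRd; mem=0
  op7 P1: load  L5 → O/S on L5; bus BusRd; mem=0
  op8 P0: store L1 := 97 → M/I on L1; bus BusRdX; mem=10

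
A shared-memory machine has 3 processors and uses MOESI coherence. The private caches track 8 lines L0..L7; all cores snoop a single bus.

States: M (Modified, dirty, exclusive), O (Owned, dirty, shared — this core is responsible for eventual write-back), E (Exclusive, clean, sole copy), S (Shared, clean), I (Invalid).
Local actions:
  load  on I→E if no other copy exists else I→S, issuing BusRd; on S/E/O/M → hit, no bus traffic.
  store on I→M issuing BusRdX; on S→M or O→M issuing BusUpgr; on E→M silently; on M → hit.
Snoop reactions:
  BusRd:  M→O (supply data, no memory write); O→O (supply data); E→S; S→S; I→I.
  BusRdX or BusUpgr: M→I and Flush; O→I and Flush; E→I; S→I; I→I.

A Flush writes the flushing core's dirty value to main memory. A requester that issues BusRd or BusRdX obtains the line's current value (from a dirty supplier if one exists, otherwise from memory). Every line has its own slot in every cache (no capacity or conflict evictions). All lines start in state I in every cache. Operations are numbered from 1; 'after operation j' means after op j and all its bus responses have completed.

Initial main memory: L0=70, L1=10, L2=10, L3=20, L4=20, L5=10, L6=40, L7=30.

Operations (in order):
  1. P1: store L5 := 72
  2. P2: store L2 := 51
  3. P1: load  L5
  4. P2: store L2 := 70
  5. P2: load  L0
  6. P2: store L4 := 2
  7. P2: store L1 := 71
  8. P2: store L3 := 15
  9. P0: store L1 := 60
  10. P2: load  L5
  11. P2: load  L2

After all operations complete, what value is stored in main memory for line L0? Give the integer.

memory[L0] = 70

1. P1: store L5 := 72  bus=[BusRdX]  L5: P0=I P1=M P2=I  mem[L5]=10
2. P2: store L2 := 51  bus=[BusRdX]  L2: P0=I P1=I P2=M  mem[L2]=10
3. P1: load  L5  bus=[-]  L5: P0=I P1=M P2=I  mem[L5]=10
4. P2: store L2 := 70  bus=[-]  L2: P0=I P1=I P2=M  mem[L2]=10
5. P2: load  L0  bus=[BusRd]  L0: P0=I P1=I P2=E  mem[L0]=70
6. P2: store L4 := 2  bus=[BusRdX]  L4: P0=I P1=I P2=M  mem[L4]=20
7. P2: store L1 := 71  bus=[BusRdX]  L1: P0=I P1=I P2=M  mem[L1]=10
8. P2: store L3 := 15  bus=[BusRdX]  L3: P0=I P1=I P2=M  mem[L3]=20
9. P0: store L1 := 60  bus=[BusRdX,Flush]  L1: P0=M P1=I P2=I  mem[L1]=71
10. P2: load  L5  bus=[BusRd]  L5: P0=I P1=O P2=S  mem[L5]=10
11. P2: load  L2  bus=[-]  L2: P0=I P1=I P2=M  mem[L2]=10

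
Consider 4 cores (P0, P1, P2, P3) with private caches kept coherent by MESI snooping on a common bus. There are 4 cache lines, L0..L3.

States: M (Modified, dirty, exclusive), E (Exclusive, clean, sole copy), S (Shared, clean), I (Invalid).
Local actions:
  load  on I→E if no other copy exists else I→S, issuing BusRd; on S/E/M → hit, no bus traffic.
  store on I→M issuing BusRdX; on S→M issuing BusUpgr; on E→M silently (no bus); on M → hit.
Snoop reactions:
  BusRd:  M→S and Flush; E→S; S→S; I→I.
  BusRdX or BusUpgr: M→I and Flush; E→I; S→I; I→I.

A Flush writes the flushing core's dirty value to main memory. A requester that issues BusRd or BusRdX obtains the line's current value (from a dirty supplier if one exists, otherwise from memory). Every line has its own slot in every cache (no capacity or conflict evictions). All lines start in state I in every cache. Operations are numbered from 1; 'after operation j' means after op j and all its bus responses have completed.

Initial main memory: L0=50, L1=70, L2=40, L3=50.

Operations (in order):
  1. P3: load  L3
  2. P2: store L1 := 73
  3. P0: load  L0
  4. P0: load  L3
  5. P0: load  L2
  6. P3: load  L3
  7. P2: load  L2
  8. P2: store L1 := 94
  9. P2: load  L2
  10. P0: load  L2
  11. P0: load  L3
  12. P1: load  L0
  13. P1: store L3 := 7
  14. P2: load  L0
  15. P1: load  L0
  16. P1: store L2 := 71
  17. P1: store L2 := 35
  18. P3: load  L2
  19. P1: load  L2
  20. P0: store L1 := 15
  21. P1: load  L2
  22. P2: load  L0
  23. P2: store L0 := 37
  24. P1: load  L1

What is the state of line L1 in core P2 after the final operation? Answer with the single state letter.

state = I

step 1: P3: load  L3  ⟶  IIIE  (L3)  txn=BusRd  M[L3]=50
step 2: P2: store L1 := 73  ⟶  IIMI  (L1)  txn=BusRdX  M[L1]=70
step 3: P0: load  L0  ⟶  EIII  (L0)  txn=BusRd  M[L0]=50
step 4: P0: load  L3  ⟶  SIIS  (L3)  txn=BusRd  M[L3]=50
step 5: P0: load  L2  ⟶  EIII  (L2)  txn=BusRd  M[L2]=40
step 6: P3: load  L3  ⟶  SIIS  (L3)  txn=∅  M[L3]=50
step 7: P2: load  L2  ⟶  SISI  (L2)  txn=BusRd  M[L2]=40
step 8: P2: store L1 := 94  ⟶  IIMI  (L1)  txn=∅  M[L1]=70
step 9: P2: load  L2  ⟶  SISI  (L2)  txn=∅  M[L2]=40
step 10: P0: load  L2  ⟶  SISI  (L2)  txn=∅  M[L2]=40
step 11: P0: load  L3  ⟶  SIIS  (L3)  txn=∅  M[L3]=50
step 12: P1: load  L0  ⟶  SSII  (L0)  txn=BusRd  M[L0]=50
step 13: P1: store L3 := 7  ⟶  IMII  (L3)  txn=BusRdX  M[L3]=50
step 14: P2: load  L0  ⟶  SSSI  (L0)  txn=BusRd  M[L0]=50
step 15: P1: load  L0  ⟶  SSSI  (L0)  txn=∅  M[L0]=50
step 16: P1: store L2 := 71  ⟶  IMII  (L2)  txn=BusRdX  M[L2]=40
step 17: P1: store L2 := 35  ⟶  IMII  (L2)  txn=∅  M[L2]=40
step 18: P3: load  L2  ⟶  ISIS  (L2)  txn=BusRd+Flush  M[L2]=35
step 19: P1: load  L2  ⟶  ISIS  (L2)  txn=∅  M[L2]=35
step 20: P0: store L1 := 15  ⟶  MIII  (L1)  txn=BusRdX+Flush  M[L1]=94
step 21: P1: load  L2  ⟶  ISIS  (L2)  txn=∅  M[L2]=35
step 22: P2: load  L0  ⟶  SSSI  (L0)  txn=∅  M[L0]=50
step 23: P2: store L0 := 37  ⟶  IIMI  (L0)  txn=BusUpgr  M[L0]=50
step 24: P1: load  L1  ⟶  SSII  (L1)  txn=BusRd+Flush  M[L1]=15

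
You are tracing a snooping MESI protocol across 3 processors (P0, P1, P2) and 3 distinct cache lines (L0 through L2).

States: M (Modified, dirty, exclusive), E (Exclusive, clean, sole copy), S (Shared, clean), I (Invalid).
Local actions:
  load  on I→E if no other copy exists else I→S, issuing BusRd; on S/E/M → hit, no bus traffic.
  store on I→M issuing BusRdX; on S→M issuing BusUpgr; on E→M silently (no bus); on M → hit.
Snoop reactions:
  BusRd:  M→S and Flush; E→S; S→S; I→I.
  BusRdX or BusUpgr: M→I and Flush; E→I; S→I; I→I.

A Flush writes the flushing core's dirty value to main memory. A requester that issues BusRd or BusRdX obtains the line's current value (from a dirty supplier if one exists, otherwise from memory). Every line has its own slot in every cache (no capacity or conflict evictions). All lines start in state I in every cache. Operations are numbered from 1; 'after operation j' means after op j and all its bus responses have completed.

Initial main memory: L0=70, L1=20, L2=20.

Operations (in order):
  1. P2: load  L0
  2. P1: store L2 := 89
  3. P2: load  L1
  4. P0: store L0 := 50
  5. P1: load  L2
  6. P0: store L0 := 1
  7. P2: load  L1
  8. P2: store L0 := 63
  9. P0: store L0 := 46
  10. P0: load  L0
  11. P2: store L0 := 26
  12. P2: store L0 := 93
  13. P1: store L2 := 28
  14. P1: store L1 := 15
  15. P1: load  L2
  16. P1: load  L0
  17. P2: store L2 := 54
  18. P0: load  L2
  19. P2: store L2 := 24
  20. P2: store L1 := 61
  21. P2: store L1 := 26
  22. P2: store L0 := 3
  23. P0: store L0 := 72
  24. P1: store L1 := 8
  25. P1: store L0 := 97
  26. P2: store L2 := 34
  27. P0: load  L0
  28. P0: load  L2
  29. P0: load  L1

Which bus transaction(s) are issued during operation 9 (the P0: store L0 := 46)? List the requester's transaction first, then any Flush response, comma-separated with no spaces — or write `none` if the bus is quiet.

  op1 P2: load  L0 → I/I/E on L0; bus BusRd; mem=70
  op2 P1: store L2 := 89 → I/M/I on L2; bus BusRdX; mem=20
  op3 P2: load  L1 → I/I/E on L1; bus BusRd; mem=20
  op4 P0: store L0 := 50 → M/I/I on L0; bus BusRdX; mem=70
  op5 P1: load  L2 → I/M/I on L2; bus (none); mem=20
  op6 P0: store L0 := 1 → M/I/I on L0; bus (none); mem=70
  op7 P2: load  L1 → I/I/E on L1; bus (none); mem=20
  op8 P2: store L0 := 63 → I/I/M on L0; bus BusRdX Flush; mem=1
  op9 P0: store L0 := 46 → M/I/I on L0; bus BusRdX Flush; mem=63
  op10 P0: load  L0 → M/I/I on L0; bus (none); mem=63
  op11 P2: store L0 := 26 → I/I/M on L0; bus BusRdX Flush; mem=46
  op12 P2: store L0 := 93 → I/I/M on L0; bus (none); mem=46
  op13 P1: store L2 := 28 → I/M/I on L2; bus (none); mem=20
  op14 P1: store L1 := 15 → I/M/I on L1; bus BusRdX; mem=20
  op15 P1: load  L2 → I/M/I on L2; bus (none); mem=20
  op16 P1: load  L0 → I/S/S on L0; bus BusRd Flush; mem=93
  op17 P2: store L2 := 54 → I/I/M on L2; bus BusRdX Flush; mem=28
  op18 P0: load  L2 → S/I/S on L2; bus BusRd Flush; mem=54
  op19 P2: store L2 := 24 → I/I/M on L2; bus BusUpgr; mem=54
  op20 P2: store L1 := 61 → I/I/M on L1; bus BusRdX Flush; mem=15
  op21 P2: store L1 := 26 → I/I/M on L1; bus (none); mem=15
  op22 P2: store L0 := 3 → I/I/M on L0; bus BusUpgr; mem=93
  op23 P0: store L0 := 72 → M/I/I on L0; bus BusRdX Flush; mem=3
  op24 P1: store L1 := 8 → I/M/I on L1; bus BusRdX Flush; mem=26
  op25 P1: store L0 := 97 → I/M/I on L0; bus BusRdX Flush; mem=72
  op26 P2: store L2 := 34 → I/I/M on L2; bus (none); mem=54
  op27 P0: load  L0 → S/S/I on L0; bus BusRd Flush; mem=97
  op28 P0: load  L2 → S/I/S on L2; bus BusRd Flush; mem=34
  op29 P0: load  L1 → S/S/I on L1; bus BusRd Flush; mem=8

bus = BusRdX,Flush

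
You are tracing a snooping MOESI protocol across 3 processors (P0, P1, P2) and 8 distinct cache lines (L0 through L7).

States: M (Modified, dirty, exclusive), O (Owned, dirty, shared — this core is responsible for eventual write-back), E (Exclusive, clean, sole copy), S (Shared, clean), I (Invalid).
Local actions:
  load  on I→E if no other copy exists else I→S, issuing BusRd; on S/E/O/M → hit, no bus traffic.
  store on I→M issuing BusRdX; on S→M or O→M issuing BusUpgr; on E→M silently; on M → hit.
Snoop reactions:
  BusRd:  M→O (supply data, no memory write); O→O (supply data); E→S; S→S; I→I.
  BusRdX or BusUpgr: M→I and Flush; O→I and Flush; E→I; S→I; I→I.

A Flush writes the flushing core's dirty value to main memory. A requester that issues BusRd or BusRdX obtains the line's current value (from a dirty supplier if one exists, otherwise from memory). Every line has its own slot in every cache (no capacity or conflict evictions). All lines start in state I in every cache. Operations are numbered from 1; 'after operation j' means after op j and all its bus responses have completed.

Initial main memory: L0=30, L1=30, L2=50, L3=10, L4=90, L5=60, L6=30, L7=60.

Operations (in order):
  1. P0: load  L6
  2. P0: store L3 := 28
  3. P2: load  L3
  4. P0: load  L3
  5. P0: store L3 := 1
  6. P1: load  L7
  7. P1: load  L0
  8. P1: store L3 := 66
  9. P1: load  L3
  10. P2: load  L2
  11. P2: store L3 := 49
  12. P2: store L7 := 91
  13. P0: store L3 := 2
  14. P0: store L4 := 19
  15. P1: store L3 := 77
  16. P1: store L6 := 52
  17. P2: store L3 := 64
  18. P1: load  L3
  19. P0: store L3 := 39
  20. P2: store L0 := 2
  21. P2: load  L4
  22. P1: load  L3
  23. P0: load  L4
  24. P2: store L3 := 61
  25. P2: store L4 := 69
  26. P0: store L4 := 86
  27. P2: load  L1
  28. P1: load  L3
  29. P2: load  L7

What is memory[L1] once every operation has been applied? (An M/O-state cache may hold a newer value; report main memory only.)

1. P0: load  L6  bus=[BusRd]  L6: P0=E P1=I P2=I  mem[L6]=30
2. P0: store L3 := 28  bus=[BusRdX]  L3: P0=M P1=I P2=I  mem[L3]=10
3. P2: load  L3  bus=[BusRd]  L3: P0=O P1=I P2=S  mem[L3]=10
4. P0: load  L3  bus=[-]  L3: P0=O P1=I P2=S  mem[L3]=10
5. P0: store L3 := 1  bus=[BusUpgr]  L3: P0=M P1=I P2=I  mem[L3]=10
6. P1: load  L7  bus=[BusRd]  L7: P0=I P1=E P2=I  mem[L7]=60
7. P1: load  L0  bus=[BusRd]  L0: P0=I P1=E P2=I  mem[L0]=30
8. P1: store L3 := 66  bus=[BusRdX,Flush]  L3: P0=I P1=M P2=I  mem[L3]=1
9. P1: load  L3  bus=[-]  L3: P0=I P1=M P2=I  mem[L3]=1
10. P2: load  L2  bus=[BusRd]  L2: P0=I P1=I P2=E  mem[L2]=50
11. P2: store L3 := 49  bus=[BusRdX,Flush]  L3: P0=I P1=I P2=M  mem[L3]=66
12. P2: store L7 := 91  bus=[BusRdX]  L7: P0=I P1=I P2=M  mem[L7]=60
13. P0: store L3 := 2  bus=[BusRdX,Flush]  L3: P0=M P1=I P2=I  mem[L3]=49
14. P0: store L4 := 19  bus=[BusRdX]  L4: P0=M P1=I P2=I  mem[L4]=90
15. P1: store L3 := 77  bus=[BusRdX,Flush]  L3: P0=I P1=M P2=I  mem[L3]=2
16. P1: store L6 := 52  bus=[BusRdX]  L6: P0=I P1=M P2=I  mem[L6]=30
17. P2: store L3 := 64  bus=[BusRdX,Flush]  L3: P0=I P1=I P2=M  mem[L3]=77
18. P1: load  L3  bus=[BusRd]  L3: P0=I P1=S P2=O  mem[L3]=77
19. P0: store L3 := 39  bus=[BusRdX,Flush]  L3: P0=M P1=I P2=I  mem[L3]=64
20. P2: store L0 := 2  bus=[BusRdX]  L0: P0=I P1=I P2=M  mem[L0]=30
21. P2: load  L4  bus=[BusRd]  L4: P0=O P1=I P2=S  mem[L4]=90
22. P1: load  L3  bus=[BusRd]  L3: P0=O P1=S P2=I  mem[L3]=64
23. P0: load  L4  bus=[-]  L4: P0=O P1=I P2=S  mem[L4]=90
24. P2: store L3 := 61  bus=[BusRdX,Flush]  L3: P0=I P1=I P2=M  mem[L3]=39
25. P2: store L4 := 69  bus=[BusUpgr,Flush]  L4: P0=I P1=I P2=M  mem[L4]=19
26. P0: store L4 := 86  bus=[BusRdX,Flush]  L4: P0=M P1=I P2=I  mem[L4]=69
27. P2: load  L1  bus=[BusRd]  L1: P0=I P1=I P2=E  mem[L1]=30
28. P1: load  L3  bus=[BusRd]  L3: P0=I P1=S P2=O  mem[L3]=39
29. P2: load  L7  bus=[-]  L7: P0=I P1=I P2=M  mem[L7]=60

memory[L1] = 30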